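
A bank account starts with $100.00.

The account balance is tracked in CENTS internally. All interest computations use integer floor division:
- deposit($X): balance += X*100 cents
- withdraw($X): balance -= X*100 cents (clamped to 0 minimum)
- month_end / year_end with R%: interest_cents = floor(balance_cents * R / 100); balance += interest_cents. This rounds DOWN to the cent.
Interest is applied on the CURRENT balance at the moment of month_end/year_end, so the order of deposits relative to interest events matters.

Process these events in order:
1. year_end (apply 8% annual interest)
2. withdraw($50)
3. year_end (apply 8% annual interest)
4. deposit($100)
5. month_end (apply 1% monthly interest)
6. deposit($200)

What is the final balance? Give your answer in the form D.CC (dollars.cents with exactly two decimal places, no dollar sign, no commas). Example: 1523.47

Answer: 364.26

Derivation:
After 1 (year_end (apply 8% annual interest)): balance=$108.00 total_interest=$8.00
After 2 (withdraw($50)): balance=$58.00 total_interest=$8.00
After 3 (year_end (apply 8% annual interest)): balance=$62.64 total_interest=$12.64
After 4 (deposit($100)): balance=$162.64 total_interest=$12.64
After 5 (month_end (apply 1% monthly interest)): balance=$164.26 total_interest=$14.26
After 6 (deposit($200)): balance=$364.26 total_interest=$14.26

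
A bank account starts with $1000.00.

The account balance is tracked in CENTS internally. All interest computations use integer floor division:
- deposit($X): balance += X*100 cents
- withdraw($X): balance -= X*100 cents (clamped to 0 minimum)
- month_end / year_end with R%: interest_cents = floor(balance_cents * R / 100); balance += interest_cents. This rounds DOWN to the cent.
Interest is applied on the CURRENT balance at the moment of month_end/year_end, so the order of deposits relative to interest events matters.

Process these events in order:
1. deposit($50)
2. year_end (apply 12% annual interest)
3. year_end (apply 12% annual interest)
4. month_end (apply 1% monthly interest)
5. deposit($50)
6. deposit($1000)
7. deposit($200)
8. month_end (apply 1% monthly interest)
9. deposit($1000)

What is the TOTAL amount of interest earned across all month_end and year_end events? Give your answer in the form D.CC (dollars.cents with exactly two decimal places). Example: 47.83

Answer: 306.09

Derivation:
After 1 (deposit($50)): balance=$1050.00 total_interest=$0.00
After 2 (year_end (apply 12% annual interest)): balance=$1176.00 total_interest=$126.00
After 3 (year_end (apply 12% annual interest)): balance=$1317.12 total_interest=$267.12
After 4 (month_end (apply 1% monthly interest)): balance=$1330.29 total_interest=$280.29
After 5 (deposit($50)): balance=$1380.29 total_interest=$280.29
After 6 (deposit($1000)): balance=$2380.29 total_interest=$280.29
After 7 (deposit($200)): balance=$2580.29 total_interest=$280.29
After 8 (month_end (apply 1% monthly interest)): balance=$2606.09 total_interest=$306.09
After 9 (deposit($1000)): balance=$3606.09 total_interest=$306.09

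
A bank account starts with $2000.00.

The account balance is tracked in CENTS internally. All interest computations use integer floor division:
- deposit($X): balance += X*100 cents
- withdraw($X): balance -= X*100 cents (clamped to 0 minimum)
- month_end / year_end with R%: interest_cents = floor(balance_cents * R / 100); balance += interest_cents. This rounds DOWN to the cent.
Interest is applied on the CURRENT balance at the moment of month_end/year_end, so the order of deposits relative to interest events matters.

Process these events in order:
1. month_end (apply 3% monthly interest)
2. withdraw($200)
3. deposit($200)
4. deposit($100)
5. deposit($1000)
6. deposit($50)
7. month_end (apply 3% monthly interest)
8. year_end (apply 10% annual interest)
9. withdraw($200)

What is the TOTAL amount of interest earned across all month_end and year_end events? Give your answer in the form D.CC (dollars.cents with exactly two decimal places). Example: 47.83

Answer: 486.93

Derivation:
After 1 (month_end (apply 3% monthly interest)): balance=$2060.00 total_interest=$60.00
After 2 (withdraw($200)): balance=$1860.00 total_interest=$60.00
After 3 (deposit($200)): balance=$2060.00 total_interest=$60.00
After 4 (deposit($100)): balance=$2160.00 total_interest=$60.00
After 5 (deposit($1000)): balance=$3160.00 total_interest=$60.00
After 6 (deposit($50)): balance=$3210.00 total_interest=$60.00
After 7 (month_end (apply 3% monthly interest)): balance=$3306.30 total_interest=$156.30
After 8 (year_end (apply 10% annual interest)): balance=$3636.93 total_interest=$486.93
After 9 (withdraw($200)): balance=$3436.93 total_interest=$486.93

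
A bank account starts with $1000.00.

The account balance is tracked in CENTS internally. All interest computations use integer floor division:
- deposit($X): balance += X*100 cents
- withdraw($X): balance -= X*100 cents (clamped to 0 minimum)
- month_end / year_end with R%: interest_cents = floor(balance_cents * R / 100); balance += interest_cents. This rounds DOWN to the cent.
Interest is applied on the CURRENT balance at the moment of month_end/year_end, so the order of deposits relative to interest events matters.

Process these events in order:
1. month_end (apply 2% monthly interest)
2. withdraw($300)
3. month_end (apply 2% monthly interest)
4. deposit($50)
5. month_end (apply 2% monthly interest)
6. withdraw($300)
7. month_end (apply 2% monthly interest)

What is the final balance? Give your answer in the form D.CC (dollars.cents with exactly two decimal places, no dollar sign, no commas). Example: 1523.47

After 1 (month_end (apply 2% monthly interest)): balance=$1020.00 total_interest=$20.00
After 2 (withdraw($300)): balance=$720.00 total_interest=$20.00
After 3 (month_end (apply 2% monthly interest)): balance=$734.40 total_interest=$34.40
After 4 (deposit($50)): balance=$784.40 total_interest=$34.40
After 5 (month_end (apply 2% monthly interest)): balance=$800.08 total_interest=$50.08
After 6 (withdraw($300)): balance=$500.08 total_interest=$50.08
After 7 (month_end (apply 2% monthly interest)): balance=$510.08 total_interest=$60.08

Answer: 510.08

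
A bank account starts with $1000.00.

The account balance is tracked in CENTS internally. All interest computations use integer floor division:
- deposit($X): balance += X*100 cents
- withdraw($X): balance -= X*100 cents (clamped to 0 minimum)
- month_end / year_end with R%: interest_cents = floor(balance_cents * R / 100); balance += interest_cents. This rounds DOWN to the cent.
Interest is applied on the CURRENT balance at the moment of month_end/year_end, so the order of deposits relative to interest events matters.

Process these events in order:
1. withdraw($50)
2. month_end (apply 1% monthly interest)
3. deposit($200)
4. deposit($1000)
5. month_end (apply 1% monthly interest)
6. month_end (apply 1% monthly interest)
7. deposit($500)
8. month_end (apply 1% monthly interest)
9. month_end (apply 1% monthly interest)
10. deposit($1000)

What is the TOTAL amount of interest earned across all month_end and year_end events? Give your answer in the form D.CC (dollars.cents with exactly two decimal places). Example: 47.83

After 1 (withdraw($50)): balance=$950.00 total_interest=$0.00
After 2 (month_end (apply 1% monthly interest)): balance=$959.50 total_interest=$9.50
After 3 (deposit($200)): balance=$1159.50 total_interest=$9.50
After 4 (deposit($1000)): balance=$2159.50 total_interest=$9.50
After 5 (month_end (apply 1% monthly interest)): balance=$2181.09 total_interest=$31.09
After 6 (month_end (apply 1% monthly interest)): balance=$2202.90 total_interest=$52.90
After 7 (deposit($500)): balance=$2702.90 total_interest=$52.90
After 8 (month_end (apply 1% monthly interest)): balance=$2729.92 total_interest=$79.92
After 9 (month_end (apply 1% monthly interest)): balance=$2757.21 total_interest=$107.21
After 10 (deposit($1000)): balance=$3757.21 total_interest=$107.21

Answer: 107.21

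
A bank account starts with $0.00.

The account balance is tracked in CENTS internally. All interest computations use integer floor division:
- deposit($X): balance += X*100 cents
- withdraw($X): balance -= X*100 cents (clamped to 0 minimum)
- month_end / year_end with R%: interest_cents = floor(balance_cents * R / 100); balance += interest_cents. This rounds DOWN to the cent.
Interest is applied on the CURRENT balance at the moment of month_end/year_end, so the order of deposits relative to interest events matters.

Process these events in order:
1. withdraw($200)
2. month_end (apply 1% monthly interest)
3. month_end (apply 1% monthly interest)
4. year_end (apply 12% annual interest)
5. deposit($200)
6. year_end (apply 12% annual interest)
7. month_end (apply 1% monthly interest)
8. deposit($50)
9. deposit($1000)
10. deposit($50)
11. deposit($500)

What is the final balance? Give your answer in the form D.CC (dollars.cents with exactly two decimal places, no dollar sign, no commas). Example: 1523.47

Answer: 1826.24

Derivation:
After 1 (withdraw($200)): balance=$0.00 total_interest=$0.00
After 2 (month_end (apply 1% monthly interest)): balance=$0.00 total_interest=$0.00
After 3 (month_end (apply 1% monthly interest)): balance=$0.00 total_interest=$0.00
After 4 (year_end (apply 12% annual interest)): balance=$0.00 total_interest=$0.00
After 5 (deposit($200)): balance=$200.00 total_interest=$0.00
After 6 (year_end (apply 12% annual interest)): balance=$224.00 total_interest=$24.00
After 7 (month_end (apply 1% monthly interest)): balance=$226.24 total_interest=$26.24
After 8 (deposit($50)): balance=$276.24 total_interest=$26.24
After 9 (deposit($1000)): balance=$1276.24 total_interest=$26.24
After 10 (deposit($50)): balance=$1326.24 total_interest=$26.24
After 11 (deposit($500)): balance=$1826.24 total_interest=$26.24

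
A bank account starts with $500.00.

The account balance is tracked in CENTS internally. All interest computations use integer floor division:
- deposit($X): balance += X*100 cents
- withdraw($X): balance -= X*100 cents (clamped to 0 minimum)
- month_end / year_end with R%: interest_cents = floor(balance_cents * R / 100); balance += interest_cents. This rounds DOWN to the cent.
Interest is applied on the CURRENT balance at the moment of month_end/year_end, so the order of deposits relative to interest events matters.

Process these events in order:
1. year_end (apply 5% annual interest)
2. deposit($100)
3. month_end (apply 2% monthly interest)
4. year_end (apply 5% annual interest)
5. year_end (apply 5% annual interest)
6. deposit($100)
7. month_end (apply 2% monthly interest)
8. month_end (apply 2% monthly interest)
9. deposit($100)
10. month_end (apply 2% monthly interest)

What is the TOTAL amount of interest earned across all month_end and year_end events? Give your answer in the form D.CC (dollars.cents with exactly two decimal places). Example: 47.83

After 1 (year_end (apply 5% annual interest)): balance=$525.00 total_interest=$25.00
After 2 (deposit($100)): balance=$625.00 total_interest=$25.00
After 3 (month_end (apply 2% monthly interest)): balance=$637.50 total_interest=$37.50
After 4 (year_end (apply 5% annual interest)): balance=$669.37 total_interest=$69.37
After 5 (year_end (apply 5% annual interest)): balance=$702.83 total_interest=$102.83
After 6 (deposit($100)): balance=$802.83 total_interest=$102.83
After 7 (month_end (apply 2% monthly interest)): balance=$818.88 total_interest=$118.88
After 8 (month_end (apply 2% monthly interest)): balance=$835.25 total_interest=$135.25
After 9 (deposit($100)): balance=$935.25 total_interest=$135.25
After 10 (month_end (apply 2% monthly interest)): balance=$953.95 total_interest=$153.95

Answer: 153.95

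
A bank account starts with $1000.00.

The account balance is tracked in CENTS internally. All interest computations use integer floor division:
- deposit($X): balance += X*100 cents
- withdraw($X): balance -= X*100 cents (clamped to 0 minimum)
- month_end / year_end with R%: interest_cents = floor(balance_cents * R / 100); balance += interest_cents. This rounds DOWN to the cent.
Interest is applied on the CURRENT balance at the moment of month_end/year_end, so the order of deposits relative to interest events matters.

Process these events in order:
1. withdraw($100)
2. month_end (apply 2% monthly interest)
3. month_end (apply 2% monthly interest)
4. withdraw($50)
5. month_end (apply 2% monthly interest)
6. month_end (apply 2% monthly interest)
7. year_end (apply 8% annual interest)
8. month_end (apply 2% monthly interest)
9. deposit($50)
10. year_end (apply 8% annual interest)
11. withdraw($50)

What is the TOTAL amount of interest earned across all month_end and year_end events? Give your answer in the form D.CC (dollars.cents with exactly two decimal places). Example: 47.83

After 1 (withdraw($100)): balance=$900.00 total_interest=$0.00
After 2 (month_end (apply 2% monthly interest)): balance=$918.00 total_interest=$18.00
After 3 (month_end (apply 2% monthly interest)): balance=$936.36 total_interest=$36.36
After 4 (withdraw($50)): balance=$886.36 total_interest=$36.36
After 5 (month_end (apply 2% monthly interest)): balance=$904.08 total_interest=$54.08
After 6 (month_end (apply 2% monthly interest)): balance=$922.16 total_interest=$72.16
After 7 (year_end (apply 8% annual interest)): balance=$995.93 total_interest=$145.93
After 8 (month_end (apply 2% monthly interest)): balance=$1015.84 total_interest=$165.84
After 9 (deposit($50)): balance=$1065.84 total_interest=$165.84
After 10 (year_end (apply 8% annual interest)): balance=$1151.10 total_interest=$251.10
After 11 (withdraw($50)): balance=$1101.10 total_interest=$251.10

Answer: 251.10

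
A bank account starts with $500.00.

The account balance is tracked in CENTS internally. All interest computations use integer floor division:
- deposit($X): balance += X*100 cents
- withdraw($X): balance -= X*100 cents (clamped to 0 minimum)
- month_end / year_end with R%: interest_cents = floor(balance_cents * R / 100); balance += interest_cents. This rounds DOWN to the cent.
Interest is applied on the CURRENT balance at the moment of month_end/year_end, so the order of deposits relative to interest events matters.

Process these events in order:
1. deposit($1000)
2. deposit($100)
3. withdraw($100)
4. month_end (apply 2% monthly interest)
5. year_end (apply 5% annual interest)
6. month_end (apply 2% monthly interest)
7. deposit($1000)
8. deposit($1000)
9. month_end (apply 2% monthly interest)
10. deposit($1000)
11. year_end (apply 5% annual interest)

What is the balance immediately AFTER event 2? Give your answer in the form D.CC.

Answer: 1600.00

Derivation:
After 1 (deposit($1000)): balance=$1500.00 total_interest=$0.00
After 2 (deposit($100)): balance=$1600.00 total_interest=$0.00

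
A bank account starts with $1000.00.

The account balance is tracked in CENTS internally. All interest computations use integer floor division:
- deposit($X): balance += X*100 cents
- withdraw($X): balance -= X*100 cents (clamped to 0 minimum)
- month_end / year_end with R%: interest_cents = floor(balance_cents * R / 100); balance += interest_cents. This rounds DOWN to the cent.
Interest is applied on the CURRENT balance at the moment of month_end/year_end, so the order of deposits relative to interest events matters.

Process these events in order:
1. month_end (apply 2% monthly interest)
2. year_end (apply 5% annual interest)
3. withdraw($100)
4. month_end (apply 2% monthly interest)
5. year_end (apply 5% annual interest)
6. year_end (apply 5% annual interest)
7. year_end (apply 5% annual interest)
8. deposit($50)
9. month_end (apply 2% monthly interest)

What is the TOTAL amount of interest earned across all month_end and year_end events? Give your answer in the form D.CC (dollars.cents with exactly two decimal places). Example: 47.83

After 1 (month_end (apply 2% monthly interest)): balance=$1020.00 total_interest=$20.00
After 2 (year_end (apply 5% annual interest)): balance=$1071.00 total_interest=$71.00
After 3 (withdraw($100)): balance=$971.00 total_interest=$71.00
After 4 (month_end (apply 2% monthly interest)): balance=$990.42 total_interest=$90.42
After 5 (year_end (apply 5% annual interest)): balance=$1039.94 total_interest=$139.94
After 6 (year_end (apply 5% annual interest)): balance=$1091.93 total_interest=$191.93
After 7 (year_end (apply 5% annual interest)): balance=$1146.52 total_interest=$246.52
After 8 (deposit($50)): balance=$1196.52 total_interest=$246.52
After 9 (month_end (apply 2% monthly interest)): balance=$1220.45 total_interest=$270.45

Answer: 270.45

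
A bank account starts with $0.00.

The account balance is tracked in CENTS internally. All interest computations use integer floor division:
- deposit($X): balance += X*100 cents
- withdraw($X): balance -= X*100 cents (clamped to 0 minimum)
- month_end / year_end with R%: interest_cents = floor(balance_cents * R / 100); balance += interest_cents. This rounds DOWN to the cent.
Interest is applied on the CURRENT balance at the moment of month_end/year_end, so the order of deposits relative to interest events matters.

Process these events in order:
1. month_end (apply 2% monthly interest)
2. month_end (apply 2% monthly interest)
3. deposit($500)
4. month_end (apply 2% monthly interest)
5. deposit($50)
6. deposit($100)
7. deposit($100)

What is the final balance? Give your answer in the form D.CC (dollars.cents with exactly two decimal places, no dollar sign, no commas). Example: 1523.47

Answer: 760.00

Derivation:
After 1 (month_end (apply 2% monthly interest)): balance=$0.00 total_interest=$0.00
After 2 (month_end (apply 2% monthly interest)): balance=$0.00 total_interest=$0.00
After 3 (deposit($500)): balance=$500.00 total_interest=$0.00
After 4 (month_end (apply 2% monthly interest)): balance=$510.00 total_interest=$10.00
After 5 (deposit($50)): balance=$560.00 total_interest=$10.00
After 6 (deposit($100)): balance=$660.00 total_interest=$10.00
After 7 (deposit($100)): balance=$760.00 total_interest=$10.00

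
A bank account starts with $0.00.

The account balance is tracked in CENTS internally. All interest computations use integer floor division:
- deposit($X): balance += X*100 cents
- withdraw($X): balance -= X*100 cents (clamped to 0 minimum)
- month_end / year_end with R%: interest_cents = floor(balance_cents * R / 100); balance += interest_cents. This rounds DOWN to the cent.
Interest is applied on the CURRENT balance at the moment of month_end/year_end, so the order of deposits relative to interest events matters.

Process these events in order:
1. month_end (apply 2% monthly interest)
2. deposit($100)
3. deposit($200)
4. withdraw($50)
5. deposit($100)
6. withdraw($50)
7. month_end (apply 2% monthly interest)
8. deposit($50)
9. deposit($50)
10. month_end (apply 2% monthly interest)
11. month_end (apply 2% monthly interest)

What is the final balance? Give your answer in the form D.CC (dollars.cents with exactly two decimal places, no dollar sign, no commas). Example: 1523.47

Answer: 422.40

Derivation:
After 1 (month_end (apply 2% monthly interest)): balance=$0.00 total_interest=$0.00
After 2 (deposit($100)): balance=$100.00 total_interest=$0.00
After 3 (deposit($200)): balance=$300.00 total_interest=$0.00
After 4 (withdraw($50)): balance=$250.00 total_interest=$0.00
After 5 (deposit($100)): balance=$350.00 total_interest=$0.00
After 6 (withdraw($50)): balance=$300.00 total_interest=$0.00
After 7 (month_end (apply 2% monthly interest)): balance=$306.00 total_interest=$6.00
After 8 (deposit($50)): balance=$356.00 total_interest=$6.00
After 9 (deposit($50)): balance=$406.00 total_interest=$6.00
After 10 (month_end (apply 2% monthly interest)): balance=$414.12 total_interest=$14.12
After 11 (month_end (apply 2% monthly interest)): balance=$422.40 total_interest=$22.40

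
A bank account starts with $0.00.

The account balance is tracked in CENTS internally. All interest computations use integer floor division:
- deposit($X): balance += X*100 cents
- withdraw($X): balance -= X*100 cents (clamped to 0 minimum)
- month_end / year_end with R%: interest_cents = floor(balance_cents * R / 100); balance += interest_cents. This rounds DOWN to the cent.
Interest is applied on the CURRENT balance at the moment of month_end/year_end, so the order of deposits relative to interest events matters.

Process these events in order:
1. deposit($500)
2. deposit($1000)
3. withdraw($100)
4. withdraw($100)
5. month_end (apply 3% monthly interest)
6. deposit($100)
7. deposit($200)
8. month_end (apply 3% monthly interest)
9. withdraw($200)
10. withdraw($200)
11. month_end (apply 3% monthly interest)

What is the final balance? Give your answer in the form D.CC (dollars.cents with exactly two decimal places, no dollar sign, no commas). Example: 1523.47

After 1 (deposit($500)): balance=$500.00 total_interest=$0.00
After 2 (deposit($1000)): balance=$1500.00 total_interest=$0.00
After 3 (withdraw($100)): balance=$1400.00 total_interest=$0.00
After 4 (withdraw($100)): balance=$1300.00 total_interest=$0.00
After 5 (month_end (apply 3% monthly interest)): balance=$1339.00 total_interest=$39.00
After 6 (deposit($100)): balance=$1439.00 total_interest=$39.00
After 7 (deposit($200)): balance=$1639.00 total_interest=$39.00
After 8 (month_end (apply 3% monthly interest)): balance=$1688.17 total_interest=$88.17
After 9 (withdraw($200)): balance=$1488.17 total_interest=$88.17
After 10 (withdraw($200)): balance=$1288.17 total_interest=$88.17
After 11 (month_end (apply 3% monthly interest)): balance=$1326.81 total_interest=$126.81

Answer: 1326.81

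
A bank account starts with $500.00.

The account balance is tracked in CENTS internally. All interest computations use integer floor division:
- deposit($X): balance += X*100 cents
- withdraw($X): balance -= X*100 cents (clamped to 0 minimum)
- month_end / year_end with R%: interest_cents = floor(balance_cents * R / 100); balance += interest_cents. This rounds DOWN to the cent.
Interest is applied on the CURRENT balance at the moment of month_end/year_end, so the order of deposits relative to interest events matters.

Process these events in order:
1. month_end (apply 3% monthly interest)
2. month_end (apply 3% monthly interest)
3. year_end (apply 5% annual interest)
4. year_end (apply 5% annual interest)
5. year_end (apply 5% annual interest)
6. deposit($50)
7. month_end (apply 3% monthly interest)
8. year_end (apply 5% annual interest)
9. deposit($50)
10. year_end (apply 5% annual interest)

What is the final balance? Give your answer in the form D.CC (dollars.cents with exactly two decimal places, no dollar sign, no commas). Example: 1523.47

After 1 (month_end (apply 3% monthly interest)): balance=$515.00 total_interest=$15.00
After 2 (month_end (apply 3% monthly interest)): balance=$530.45 total_interest=$30.45
After 3 (year_end (apply 5% annual interest)): balance=$556.97 total_interest=$56.97
After 4 (year_end (apply 5% annual interest)): balance=$584.81 total_interest=$84.81
After 5 (year_end (apply 5% annual interest)): balance=$614.05 total_interest=$114.05
After 6 (deposit($50)): balance=$664.05 total_interest=$114.05
After 7 (month_end (apply 3% monthly interest)): balance=$683.97 total_interest=$133.97
After 8 (year_end (apply 5% annual interest)): balance=$718.16 total_interest=$168.16
After 9 (deposit($50)): balance=$768.16 total_interest=$168.16
After 10 (year_end (apply 5% annual interest)): balance=$806.56 total_interest=$206.56

Answer: 806.56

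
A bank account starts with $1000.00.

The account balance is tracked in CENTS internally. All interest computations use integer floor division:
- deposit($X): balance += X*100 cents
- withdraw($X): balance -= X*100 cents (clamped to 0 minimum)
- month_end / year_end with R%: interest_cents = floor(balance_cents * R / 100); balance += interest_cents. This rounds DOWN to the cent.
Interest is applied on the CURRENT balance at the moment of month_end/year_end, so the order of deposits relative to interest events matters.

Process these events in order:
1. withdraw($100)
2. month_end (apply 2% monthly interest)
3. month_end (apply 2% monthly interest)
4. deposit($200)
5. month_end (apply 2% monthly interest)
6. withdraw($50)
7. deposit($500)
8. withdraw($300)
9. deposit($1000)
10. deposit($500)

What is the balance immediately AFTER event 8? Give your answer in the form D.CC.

Answer: 1309.08

Derivation:
After 1 (withdraw($100)): balance=$900.00 total_interest=$0.00
After 2 (month_end (apply 2% monthly interest)): balance=$918.00 total_interest=$18.00
After 3 (month_end (apply 2% monthly interest)): balance=$936.36 total_interest=$36.36
After 4 (deposit($200)): balance=$1136.36 total_interest=$36.36
After 5 (month_end (apply 2% monthly interest)): balance=$1159.08 total_interest=$59.08
After 6 (withdraw($50)): balance=$1109.08 total_interest=$59.08
After 7 (deposit($500)): balance=$1609.08 total_interest=$59.08
After 8 (withdraw($300)): balance=$1309.08 total_interest=$59.08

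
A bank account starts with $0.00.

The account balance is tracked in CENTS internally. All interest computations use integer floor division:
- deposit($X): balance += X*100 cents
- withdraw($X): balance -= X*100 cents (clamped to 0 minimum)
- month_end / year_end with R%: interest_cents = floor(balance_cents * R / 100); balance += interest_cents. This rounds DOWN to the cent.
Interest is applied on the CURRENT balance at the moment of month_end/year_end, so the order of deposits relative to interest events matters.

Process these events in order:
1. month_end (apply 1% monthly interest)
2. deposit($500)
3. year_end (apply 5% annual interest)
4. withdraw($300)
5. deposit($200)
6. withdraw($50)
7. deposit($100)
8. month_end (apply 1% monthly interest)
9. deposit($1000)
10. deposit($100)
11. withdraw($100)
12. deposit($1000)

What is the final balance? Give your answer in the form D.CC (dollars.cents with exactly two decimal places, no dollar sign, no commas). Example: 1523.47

After 1 (month_end (apply 1% monthly interest)): balance=$0.00 total_interest=$0.00
After 2 (deposit($500)): balance=$500.00 total_interest=$0.00
After 3 (year_end (apply 5% annual interest)): balance=$525.00 total_interest=$25.00
After 4 (withdraw($300)): balance=$225.00 total_interest=$25.00
After 5 (deposit($200)): balance=$425.00 total_interest=$25.00
After 6 (withdraw($50)): balance=$375.00 total_interest=$25.00
After 7 (deposit($100)): balance=$475.00 total_interest=$25.00
After 8 (month_end (apply 1% monthly interest)): balance=$479.75 total_interest=$29.75
After 9 (deposit($1000)): balance=$1479.75 total_interest=$29.75
After 10 (deposit($100)): balance=$1579.75 total_interest=$29.75
After 11 (withdraw($100)): balance=$1479.75 total_interest=$29.75
After 12 (deposit($1000)): balance=$2479.75 total_interest=$29.75

Answer: 2479.75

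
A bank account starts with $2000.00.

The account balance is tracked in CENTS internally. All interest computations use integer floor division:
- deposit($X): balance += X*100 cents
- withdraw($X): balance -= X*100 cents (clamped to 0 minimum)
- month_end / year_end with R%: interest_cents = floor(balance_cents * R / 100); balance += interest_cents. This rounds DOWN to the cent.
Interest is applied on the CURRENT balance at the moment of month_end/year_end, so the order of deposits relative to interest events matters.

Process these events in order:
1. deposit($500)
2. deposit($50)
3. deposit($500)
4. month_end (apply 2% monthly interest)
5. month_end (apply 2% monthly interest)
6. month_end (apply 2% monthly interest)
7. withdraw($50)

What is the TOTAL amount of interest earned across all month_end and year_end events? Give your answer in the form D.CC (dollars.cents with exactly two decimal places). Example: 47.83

After 1 (deposit($500)): balance=$2500.00 total_interest=$0.00
After 2 (deposit($50)): balance=$2550.00 total_interest=$0.00
After 3 (deposit($500)): balance=$3050.00 total_interest=$0.00
After 4 (month_end (apply 2% monthly interest)): balance=$3111.00 total_interest=$61.00
After 5 (month_end (apply 2% monthly interest)): balance=$3173.22 total_interest=$123.22
After 6 (month_end (apply 2% monthly interest)): balance=$3236.68 total_interest=$186.68
After 7 (withdraw($50)): balance=$3186.68 total_interest=$186.68

Answer: 186.68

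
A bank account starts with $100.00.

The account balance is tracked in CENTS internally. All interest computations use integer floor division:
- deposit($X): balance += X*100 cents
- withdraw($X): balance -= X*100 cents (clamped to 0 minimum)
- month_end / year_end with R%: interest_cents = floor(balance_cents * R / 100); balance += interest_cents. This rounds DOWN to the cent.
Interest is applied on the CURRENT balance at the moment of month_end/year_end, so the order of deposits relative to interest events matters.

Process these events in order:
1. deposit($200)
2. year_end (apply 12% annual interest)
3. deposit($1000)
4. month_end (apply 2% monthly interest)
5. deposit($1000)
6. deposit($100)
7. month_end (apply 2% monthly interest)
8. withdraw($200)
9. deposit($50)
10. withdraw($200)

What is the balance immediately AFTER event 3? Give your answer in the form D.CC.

After 1 (deposit($200)): balance=$300.00 total_interest=$0.00
After 2 (year_end (apply 12% annual interest)): balance=$336.00 total_interest=$36.00
After 3 (deposit($1000)): balance=$1336.00 total_interest=$36.00

Answer: 1336.00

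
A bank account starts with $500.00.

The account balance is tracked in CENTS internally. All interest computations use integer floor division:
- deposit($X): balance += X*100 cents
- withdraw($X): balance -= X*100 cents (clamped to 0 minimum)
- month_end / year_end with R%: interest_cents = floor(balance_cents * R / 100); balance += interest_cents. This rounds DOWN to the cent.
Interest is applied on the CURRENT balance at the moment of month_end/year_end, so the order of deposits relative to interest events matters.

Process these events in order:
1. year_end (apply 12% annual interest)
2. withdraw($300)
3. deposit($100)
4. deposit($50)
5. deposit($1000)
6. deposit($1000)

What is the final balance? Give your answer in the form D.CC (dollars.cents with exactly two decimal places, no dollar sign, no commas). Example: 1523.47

After 1 (year_end (apply 12% annual interest)): balance=$560.00 total_interest=$60.00
After 2 (withdraw($300)): balance=$260.00 total_interest=$60.00
After 3 (deposit($100)): balance=$360.00 total_interest=$60.00
After 4 (deposit($50)): balance=$410.00 total_interest=$60.00
After 5 (deposit($1000)): balance=$1410.00 total_interest=$60.00
After 6 (deposit($1000)): balance=$2410.00 total_interest=$60.00

Answer: 2410.00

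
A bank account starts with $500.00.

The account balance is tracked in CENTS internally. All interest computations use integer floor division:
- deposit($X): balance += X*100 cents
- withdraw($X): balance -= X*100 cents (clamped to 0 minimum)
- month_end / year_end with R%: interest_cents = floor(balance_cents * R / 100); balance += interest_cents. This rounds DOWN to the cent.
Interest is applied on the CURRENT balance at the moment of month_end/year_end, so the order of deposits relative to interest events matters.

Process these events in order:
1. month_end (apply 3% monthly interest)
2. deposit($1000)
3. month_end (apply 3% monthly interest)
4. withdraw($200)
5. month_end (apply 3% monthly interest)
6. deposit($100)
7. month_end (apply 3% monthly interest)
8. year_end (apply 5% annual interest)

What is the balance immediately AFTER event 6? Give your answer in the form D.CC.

After 1 (month_end (apply 3% monthly interest)): balance=$515.00 total_interest=$15.00
After 2 (deposit($1000)): balance=$1515.00 total_interest=$15.00
After 3 (month_end (apply 3% monthly interest)): balance=$1560.45 total_interest=$60.45
After 4 (withdraw($200)): balance=$1360.45 total_interest=$60.45
After 5 (month_end (apply 3% monthly interest)): balance=$1401.26 total_interest=$101.26
After 6 (deposit($100)): balance=$1501.26 total_interest=$101.26

Answer: 1501.26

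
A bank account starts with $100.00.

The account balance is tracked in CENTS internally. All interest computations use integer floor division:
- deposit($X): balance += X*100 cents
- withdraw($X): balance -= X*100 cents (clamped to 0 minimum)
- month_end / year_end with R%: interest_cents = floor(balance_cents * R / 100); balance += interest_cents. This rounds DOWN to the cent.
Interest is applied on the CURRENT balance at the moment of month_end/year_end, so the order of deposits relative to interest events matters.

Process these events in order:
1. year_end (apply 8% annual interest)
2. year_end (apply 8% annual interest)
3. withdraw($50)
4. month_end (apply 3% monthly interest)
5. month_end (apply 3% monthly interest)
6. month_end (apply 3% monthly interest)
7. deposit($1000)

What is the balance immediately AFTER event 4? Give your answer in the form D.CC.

After 1 (year_end (apply 8% annual interest)): balance=$108.00 total_interest=$8.00
After 2 (year_end (apply 8% annual interest)): balance=$116.64 total_interest=$16.64
After 3 (withdraw($50)): balance=$66.64 total_interest=$16.64
After 4 (month_end (apply 3% monthly interest)): balance=$68.63 total_interest=$18.63

Answer: 68.63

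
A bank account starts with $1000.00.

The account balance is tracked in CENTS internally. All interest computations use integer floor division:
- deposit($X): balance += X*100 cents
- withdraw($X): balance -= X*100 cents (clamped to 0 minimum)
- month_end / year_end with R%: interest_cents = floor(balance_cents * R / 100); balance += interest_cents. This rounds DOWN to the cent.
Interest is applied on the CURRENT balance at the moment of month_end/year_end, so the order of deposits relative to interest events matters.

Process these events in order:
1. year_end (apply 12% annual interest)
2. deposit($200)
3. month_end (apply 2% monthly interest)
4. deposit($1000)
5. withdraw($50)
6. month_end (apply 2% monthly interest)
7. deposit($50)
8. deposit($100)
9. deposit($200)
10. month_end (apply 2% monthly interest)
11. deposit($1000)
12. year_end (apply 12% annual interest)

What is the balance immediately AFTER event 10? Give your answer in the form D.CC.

Answer: 2746.16

Derivation:
After 1 (year_end (apply 12% annual interest)): balance=$1120.00 total_interest=$120.00
After 2 (deposit($200)): balance=$1320.00 total_interest=$120.00
After 3 (month_end (apply 2% monthly interest)): balance=$1346.40 total_interest=$146.40
After 4 (deposit($1000)): balance=$2346.40 total_interest=$146.40
After 5 (withdraw($50)): balance=$2296.40 total_interest=$146.40
After 6 (month_end (apply 2% monthly interest)): balance=$2342.32 total_interest=$192.32
After 7 (deposit($50)): balance=$2392.32 total_interest=$192.32
After 8 (deposit($100)): balance=$2492.32 total_interest=$192.32
After 9 (deposit($200)): balance=$2692.32 total_interest=$192.32
After 10 (month_end (apply 2% monthly interest)): balance=$2746.16 total_interest=$246.16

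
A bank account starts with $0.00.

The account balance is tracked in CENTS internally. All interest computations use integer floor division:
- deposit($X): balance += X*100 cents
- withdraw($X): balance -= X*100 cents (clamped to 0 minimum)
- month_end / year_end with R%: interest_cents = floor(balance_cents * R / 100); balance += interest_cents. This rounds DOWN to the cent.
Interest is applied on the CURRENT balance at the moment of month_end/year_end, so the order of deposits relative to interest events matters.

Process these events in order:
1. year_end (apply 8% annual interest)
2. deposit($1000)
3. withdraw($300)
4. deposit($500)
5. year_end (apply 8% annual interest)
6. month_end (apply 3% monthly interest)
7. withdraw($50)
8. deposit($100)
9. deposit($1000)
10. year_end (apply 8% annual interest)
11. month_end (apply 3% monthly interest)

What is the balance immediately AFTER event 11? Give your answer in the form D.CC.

After 1 (year_end (apply 8% annual interest)): balance=$0.00 total_interest=$0.00
After 2 (deposit($1000)): balance=$1000.00 total_interest=$0.00
After 3 (withdraw($300)): balance=$700.00 total_interest=$0.00
After 4 (deposit($500)): balance=$1200.00 total_interest=$0.00
After 5 (year_end (apply 8% annual interest)): balance=$1296.00 total_interest=$96.00
After 6 (month_end (apply 3% monthly interest)): balance=$1334.88 total_interest=$134.88
After 7 (withdraw($50)): balance=$1284.88 total_interest=$134.88
After 8 (deposit($100)): balance=$1384.88 total_interest=$134.88
After 9 (deposit($1000)): balance=$2384.88 total_interest=$134.88
After 10 (year_end (apply 8% annual interest)): balance=$2575.67 total_interest=$325.67
After 11 (month_end (apply 3% monthly interest)): balance=$2652.94 total_interest=$402.94

Answer: 2652.94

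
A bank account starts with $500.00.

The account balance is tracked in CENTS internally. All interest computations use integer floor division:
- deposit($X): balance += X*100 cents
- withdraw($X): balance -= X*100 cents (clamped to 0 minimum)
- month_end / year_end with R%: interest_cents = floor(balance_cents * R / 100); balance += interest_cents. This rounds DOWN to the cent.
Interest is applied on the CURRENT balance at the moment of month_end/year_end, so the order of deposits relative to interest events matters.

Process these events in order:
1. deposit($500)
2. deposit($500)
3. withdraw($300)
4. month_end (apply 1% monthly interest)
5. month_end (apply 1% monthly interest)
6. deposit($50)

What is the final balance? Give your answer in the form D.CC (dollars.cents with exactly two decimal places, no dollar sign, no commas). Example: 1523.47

After 1 (deposit($500)): balance=$1000.00 total_interest=$0.00
After 2 (deposit($500)): balance=$1500.00 total_interest=$0.00
After 3 (withdraw($300)): balance=$1200.00 total_interest=$0.00
After 4 (month_end (apply 1% monthly interest)): balance=$1212.00 total_interest=$12.00
After 5 (month_end (apply 1% monthly interest)): balance=$1224.12 total_interest=$24.12
After 6 (deposit($50)): balance=$1274.12 total_interest=$24.12

Answer: 1274.12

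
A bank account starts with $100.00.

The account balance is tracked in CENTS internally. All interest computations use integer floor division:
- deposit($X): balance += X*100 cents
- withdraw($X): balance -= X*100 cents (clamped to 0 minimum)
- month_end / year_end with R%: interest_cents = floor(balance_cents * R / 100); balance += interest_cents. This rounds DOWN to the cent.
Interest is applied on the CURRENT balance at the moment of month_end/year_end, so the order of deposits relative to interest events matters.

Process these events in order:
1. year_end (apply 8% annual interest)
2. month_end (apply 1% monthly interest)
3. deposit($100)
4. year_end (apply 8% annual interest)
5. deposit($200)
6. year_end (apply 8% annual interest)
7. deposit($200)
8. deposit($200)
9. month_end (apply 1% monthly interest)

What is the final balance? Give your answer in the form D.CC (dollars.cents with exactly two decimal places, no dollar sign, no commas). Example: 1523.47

After 1 (year_end (apply 8% annual interest)): balance=$108.00 total_interest=$8.00
After 2 (month_end (apply 1% monthly interest)): balance=$109.08 total_interest=$9.08
After 3 (deposit($100)): balance=$209.08 total_interest=$9.08
After 4 (year_end (apply 8% annual interest)): balance=$225.80 total_interest=$25.80
After 5 (deposit($200)): balance=$425.80 total_interest=$25.80
After 6 (year_end (apply 8% annual interest)): balance=$459.86 total_interest=$59.86
After 7 (deposit($200)): balance=$659.86 total_interest=$59.86
After 8 (deposit($200)): balance=$859.86 total_interest=$59.86
After 9 (month_end (apply 1% monthly interest)): balance=$868.45 total_interest=$68.45

Answer: 868.45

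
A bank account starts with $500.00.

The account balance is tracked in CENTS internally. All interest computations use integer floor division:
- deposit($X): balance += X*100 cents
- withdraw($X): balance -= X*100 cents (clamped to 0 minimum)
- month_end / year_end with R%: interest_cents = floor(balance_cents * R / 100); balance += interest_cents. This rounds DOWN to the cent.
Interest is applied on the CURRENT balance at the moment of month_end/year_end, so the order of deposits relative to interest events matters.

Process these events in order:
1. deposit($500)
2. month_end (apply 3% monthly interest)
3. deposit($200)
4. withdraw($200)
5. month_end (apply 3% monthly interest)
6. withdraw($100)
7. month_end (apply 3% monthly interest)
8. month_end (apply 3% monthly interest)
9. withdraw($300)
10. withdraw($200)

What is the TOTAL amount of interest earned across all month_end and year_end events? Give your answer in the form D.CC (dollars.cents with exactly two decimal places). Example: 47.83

Answer: 119.41

Derivation:
After 1 (deposit($500)): balance=$1000.00 total_interest=$0.00
After 2 (month_end (apply 3% monthly interest)): balance=$1030.00 total_interest=$30.00
After 3 (deposit($200)): balance=$1230.00 total_interest=$30.00
After 4 (withdraw($200)): balance=$1030.00 total_interest=$30.00
After 5 (month_end (apply 3% monthly interest)): balance=$1060.90 total_interest=$60.90
After 6 (withdraw($100)): balance=$960.90 total_interest=$60.90
After 7 (month_end (apply 3% monthly interest)): balance=$989.72 total_interest=$89.72
After 8 (month_end (apply 3% monthly interest)): balance=$1019.41 total_interest=$119.41
After 9 (withdraw($300)): balance=$719.41 total_interest=$119.41
After 10 (withdraw($200)): balance=$519.41 total_interest=$119.41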